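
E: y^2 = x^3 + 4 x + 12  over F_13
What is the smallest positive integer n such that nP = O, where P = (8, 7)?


Compute successive multiples of P until we hit O:
  1P = (8, 7)
  2P = (11, 3)
  3P = (3, 8)
  4P = (1, 2)
  5P = (0, 8)
  6P = (4, 12)
  7P = (5, 12)
  8P = (10, 5)
  ... (continuing to 19P)
  19P = O

ord(P) = 19


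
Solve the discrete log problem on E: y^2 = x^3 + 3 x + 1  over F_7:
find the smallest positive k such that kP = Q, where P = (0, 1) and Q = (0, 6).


Enumerate multiples of P until we hit Q = (0, 6):
  1P = (0, 1)
  2P = (4, 0)
  3P = (0, 6)
Match found at i = 3.

k = 3


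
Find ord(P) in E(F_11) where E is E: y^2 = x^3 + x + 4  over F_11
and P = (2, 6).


Compute successive multiples of P until we hit O:
  1P = (2, 6)
  2P = (0, 9)
  3P = (3, 1)
  4P = (9, 7)
  5P = (9, 4)
  6P = (3, 10)
  7P = (0, 2)
  8P = (2, 5)
  ... (continuing to 9P)
  9P = O

ord(P) = 9


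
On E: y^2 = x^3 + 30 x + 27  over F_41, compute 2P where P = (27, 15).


Doubling: s = (3 x1^2 + a) / (2 y1)
s = (3*27^2 + 30) / (2*15) mod 41 = 37
x3 = s^2 - 2 x1 mod 41 = 37^2 - 2*27 = 3
y3 = s (x1 - x3) - y1 mod 41 = 37 * (27 - 3) - 15 = 12

2P = (3, 12)


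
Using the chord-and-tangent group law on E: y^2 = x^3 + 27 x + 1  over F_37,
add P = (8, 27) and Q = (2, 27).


P != Q, so use the chord formula.
s = (y2 - y1) / (x2 - x1) = (0) / (31) mod 37 = 0
x3 = s^2 - x1 - x2 mod 37 = 0^2 - 8 - 2 = 27
y3 = s (x1 - x3) - y1 mod 37 = 0 * (8 - 27) - 27 = 10

P + Q = (27, 10)


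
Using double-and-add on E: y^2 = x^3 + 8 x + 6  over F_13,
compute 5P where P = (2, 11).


k = 5 = 101_2 (binary, LSB first: 101)
Double-and-add from P = (2, 11):
  bit 0 = 1: acc = O + (2, 11) = (2, 11)
  bit 1 = 0: acc unchanged = (2, 11)
  bit 2 = 1: acc = (2, 11) + (9, 12) = (6, 7)

5P = (6, 7)


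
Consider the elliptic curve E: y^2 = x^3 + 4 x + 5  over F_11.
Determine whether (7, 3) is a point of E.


Check whether y^2 = x^3 + 4 x + 5 (mod 11) for (x, y) = (7, 3).
LHS: y^2 = 3^2 mod 11 = 9
RHS: x^3 + 4 x + 5 = 7^3 + 4*7 + 5 mod 11 = 2
LHS != RHS

No, not on the curve


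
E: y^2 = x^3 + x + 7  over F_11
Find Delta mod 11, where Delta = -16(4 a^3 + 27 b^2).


4 a^3 + 27 b^2 = 4*1^3 + 27*7^2 = 4 + 1323 = 1327
Delta = -16 * (1327) = -21232
Delta mod 11 = 9

Delta = 9 (mod 11)


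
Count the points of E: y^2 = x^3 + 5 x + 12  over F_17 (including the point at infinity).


For each x in F_17, count y with y^2 = x^3 + 5 x + 12 mod 17:
  x = 1: RHS = 1, y in [1, 16]  -> 2 point(s)
  x = 2: RHS = 13, y in [8, 9]  -> 2 point(s)
  x = 5: RHS = 9, y in [3, 14]  -> 2 point(s)
  x = 7: RHS = 16, y in [4, 13]  -> 2 point(s)
  x = 9: RHS = 4, y in [2, 15]  -> 2 point(s)
  x = 10: RHS = 8, y in [5, 12]  -> 2 point(s)
  x = 11: RHS = 4, y in [2, 15]  -> 2 point(s)
  x = 12: RHS = 15, y in [7, 10]  -> 2 point(s)
  x = 13: RHS = 13, y in [8, 9]  -> 2 point(s)
  x = 14: RHS = 4, y in [2, 15]  -> 2 point(s)
Affine points: 20. Add the point at infinity: total = 21.

#E(F_17) = 21


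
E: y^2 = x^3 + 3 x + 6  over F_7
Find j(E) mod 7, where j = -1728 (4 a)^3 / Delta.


Delta = -16(4 a^3 + 27 b^2) mod 7 = 3
-1728 * (4 a)^3 = -1728 * (4*3)^3 mod 7 = 6
j = 6 * 3^(-1) mod 7 = 2

j = 2 (mod 7)


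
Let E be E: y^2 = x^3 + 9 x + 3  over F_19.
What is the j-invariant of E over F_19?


Delta = -16(4 a^3 + 27 b^2) mod 19 = 15
-1728 * (4 a)^3 = -1728 * (4*9)^3 mod 19 = 11
j = 11 * 15^(-1) mod 19 = 2

j = 2 (mod 19)


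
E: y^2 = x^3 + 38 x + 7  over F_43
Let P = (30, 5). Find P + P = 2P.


Doubling: s = (3 x1^2 + a) / (2 y1)
s = (3*30^2 + 38) / (2*5) mod 43 = 33
x3 = s^2 - 2 x1 mod 43 = 33^2 - 2*30 = 40
y3 = s (x1 - x3) - y1 mod 43 = 33 * (30 - 40) - 5 = 9

2P = (40, 9)


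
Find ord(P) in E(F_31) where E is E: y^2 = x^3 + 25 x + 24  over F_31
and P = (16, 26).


Compute successive multiples of P until we hit O:
  1P = (16, 26)
  2P = (1, 9)
  3P = (23, 26)
  4P = (23, 5)
  5P = (1, 22)
  6P = (16, 5)
  7P = O

ord(P) = 7


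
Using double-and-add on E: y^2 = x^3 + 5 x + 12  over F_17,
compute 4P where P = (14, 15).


k = 4 = 100_2 (binary, LSB first: 001)
Double-and-add from P = (14, 15):
  bit 0 = 0: acc unchanged = O
  bit 1 = 0: acc unchanged = O
  bit 2 = 1: acc = O + (13, 9) = (13, 9)

4P = (13, 9)


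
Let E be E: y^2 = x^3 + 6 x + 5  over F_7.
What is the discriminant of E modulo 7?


4 a^3 + 27 b^2 = 4*6^3 + 27*5^2 = 864 + 675 = 1539
Delta = -16 * (1539) = -24624
Delta mod 7 = 2

Delta = 2 (mod 7)


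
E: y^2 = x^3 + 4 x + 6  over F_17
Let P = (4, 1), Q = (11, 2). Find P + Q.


P != Q, so use the chord formula.
s = (y2 - y1) / (x2 - x1) = (1) / (7) mod 17 = 5
x3 = s^2 - x1 - x2 mod 17 = 5^2 - 4 - 11 = 10
y3 = s (x1 - x3) - y1 mod 17 = 5 * (4 - 10) - 1 = 3

P + Q = (10, 3)


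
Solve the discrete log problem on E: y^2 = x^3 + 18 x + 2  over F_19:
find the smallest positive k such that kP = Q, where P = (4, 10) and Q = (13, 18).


Enumerate multiples of P until we hit Q = (13, 18):
  1P = (4, 10)
  2P = (16, 15)
  3P = (3, 11)
  4P = (13, 18)
Match found at i = 4.

k = 4


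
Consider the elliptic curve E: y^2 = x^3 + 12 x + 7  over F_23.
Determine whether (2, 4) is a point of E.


Check whether y^2 = x^3 + 12 x + 7 (mod 23) for (x, y) = (2, 4).
LHS: y^2 = 4^2 mod 23 = 16
RHS: x^3 + 12 x + 7 = 2^3 + 12*2 + 7 mod 23 = 16
LHS = RHS

Yes, on the curve


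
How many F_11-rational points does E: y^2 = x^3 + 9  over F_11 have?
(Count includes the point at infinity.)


For each x in F_11, count y with y^2 = x^3 + 0 x + 9 mod 11:
  x = 0: RHS = 9, y in [3, 8]  -> 2 point(s)
  x = 3: RHS = 3, y in [5, 6]  -> 2 point(s)
  x = 6: RHS = 5, y in [4, 7]  -> 2 point(s)
  x = 7: RHS = 0, y in [0]  -> 1 point(s)
  x = 8: RHS = 4, y in [2, 9]  -> 2 point(s)
  x = 9: RHS = 1, y in [1, 10]  -> 2 point(s)
Affine points: 11. Add the point at infinity: total = 12.

#E(F_11) = 12


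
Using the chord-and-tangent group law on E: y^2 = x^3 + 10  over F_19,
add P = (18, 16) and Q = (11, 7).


P != Q, so use the chord formula.
s = (y2 - y1) / (x2 - x1) = (10) / (12) mod 19 = 4
x3 = s^2 - x1 - x2 mod 19 = 4^2 - 18 - 11 = 6
y3 = s (x1 - x3) - y1 mod 19 = 4 * (18 - 6) - 16 = 13

P + Q = (6, 13)


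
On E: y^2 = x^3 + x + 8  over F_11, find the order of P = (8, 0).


Compute successive multiples of P until we hit O:
  1P = (8, 0)
  2P = O

ord(P) = 2


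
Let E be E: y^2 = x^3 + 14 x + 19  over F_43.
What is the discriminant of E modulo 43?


4 a^3 + 27 b^2 = 4*14^3 + 27*19^2 = 10976 + 9747 = 20723
Delta = -16 * (20723) = -331568
Delta mod 43 = 5

Delta = 5 (mod 43)


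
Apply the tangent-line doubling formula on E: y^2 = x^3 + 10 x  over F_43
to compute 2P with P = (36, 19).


Doubling: s = (3 x1^2 + a) / (2 y1)
s = (3*36^2 + 10) / (2*19) mod 43 = 3
x3 = s^2 - 2 x1 mod 43 = 3^2 - 2*36 = 23
y3 = s (x1 - x3) - y1 mod 43 = 3 * (36 - 23) - 19 = 20

2P = (23, 20)


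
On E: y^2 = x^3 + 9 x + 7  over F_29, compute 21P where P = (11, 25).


k = 21 = 10101_2 (binary, LSB first: 10101)
Double-and-add from P = (11, 25):
  bit 0 = 1: acc = O + (11, 25) = (11, 25)
  bit 1 = 0: acc unchanged = (11, 25)
  bit 2 = 1: acc = (11, 25) + (20, 3) = (14, 21)
  bit 3 = 0: acc unchanged = (14, 21)
  bit 4 = 1: acc = (14, 21) + (12, 25) = (7, 23)

21P = (7, 23)


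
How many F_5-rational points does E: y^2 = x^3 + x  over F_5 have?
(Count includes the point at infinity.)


For each x in F_5, count y with y^2 = x^3 + 1 x + 0 mod 5:
  x = 0: RHS = 0, y in [0]  -> 1 point(s)
  x = 2: RHS = 0, y in [0]  -> 1 point(s)
  x = 3: RHS = 0, y in [0]  -> 1 point(s)
Affine points: 3. Add the point at infinity: total = 4.

#E(F_5) = 4


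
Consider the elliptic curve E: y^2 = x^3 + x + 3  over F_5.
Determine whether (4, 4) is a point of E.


Check whether y^2 = x^3 + 1 x + 3 (mod 5) for (x, y) = (4, 4).
LHS: y^2 = 4^2 mod 5 = 1
RHS: x^3 + 1 x + 3 = 4^3 + 1*4 + 3 mod 5 = 1
LHS = RHS

Yes, on the curve


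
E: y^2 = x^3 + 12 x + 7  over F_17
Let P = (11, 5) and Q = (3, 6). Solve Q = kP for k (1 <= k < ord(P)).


Enumerate multiples of P until we hit Q = (3, 6):
  1P = (11, 5)
  2P = (3, 6)
Match found at i = 2.

k = 2


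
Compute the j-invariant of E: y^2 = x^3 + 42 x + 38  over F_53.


Delta = -16(4 a^3 + 27 b^2) mod 53 = 15
-1728 * (4 a)^3 = -1728 * (4*42)^3 mod 53 = 45
j = 45 * 15^(-1) mod 53 = 3

j = 3 (mod 53)


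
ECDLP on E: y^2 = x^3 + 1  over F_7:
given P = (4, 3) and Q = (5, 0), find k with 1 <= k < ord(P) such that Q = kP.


Enumerate multiples of P until we hit Q = (5, 0):
  1P = (4, 3)
  2P = (0, 1)
  3P = (5, 0)
Match found at i = 3.

k = 3


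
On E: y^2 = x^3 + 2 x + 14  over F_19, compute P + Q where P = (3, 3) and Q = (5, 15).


P != Q, so use the chord formula.
s = (y2 - y1) / (x2 - x1) = (12) / (2) mod 19 = 6
x3 = s^2 - x1 - x2 mod 19 = 6^2 - 3 - 5 = 9
y3 = s (x1 - x3) - y1 mod 19 = 6 * (3 - 9) - 3 = 18

P + Q = (9, 18)


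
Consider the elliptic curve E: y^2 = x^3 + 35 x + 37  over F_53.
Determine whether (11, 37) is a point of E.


Check whether y^2 = x^3 + 35 x + 37 (mod 53) for (x, y) = (11, 37).
LHS: y^2 = 37^2 mod 53 = 44
RHS: x^3 + 35 x + 37 = 11^3 + 35*11 + 37 mod 53 = 4
LHS != RHS

No, not on the curve


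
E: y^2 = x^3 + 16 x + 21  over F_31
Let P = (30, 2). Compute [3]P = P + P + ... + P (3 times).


k = 3 = 11_2 (binary, LSB first: 11)
Double-and-add from P = (30, 2):
  bit 0 = 1: acc = O + (30, 2) = (30, 2)
  bit 1 = 1: acc = (30, 2) + (11, 3) = (4, 26)

3P = (4, 26)


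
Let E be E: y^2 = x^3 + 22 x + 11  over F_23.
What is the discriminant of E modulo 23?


4 a^3 + 27 b^2 = 4*22^3 + 27*11^2 = 42592 + 3267 = 45859
Delta = -16 * (45859) = -733744
Delta mod 23 = 2

Delta = 2 (mod 23)


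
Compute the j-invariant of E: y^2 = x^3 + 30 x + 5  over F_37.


Delta = -16(4 a^3 + 27 b^2) mod 37 = 15
-1728 * (4 a)^3 = -1728 * (4*30)^3 mod 37 = 27
j = 27 * 15^(-1) mod 37 = 24

j = 24 (mod 37)


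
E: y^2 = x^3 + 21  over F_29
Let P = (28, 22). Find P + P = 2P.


Doubling: s = (3 x1^2 + a) / (2 y1)
s = (3*28^2 + 0) / (2*22) mod 29 = 6
x3 = s^2 - 2 x1 mod 29 = 6^2 - 2*28 = 9
y3 = s (x1 - x3) - y1 mod 29 = 6 * (28 - 9) - 22 = 5

2P = (9, 5)


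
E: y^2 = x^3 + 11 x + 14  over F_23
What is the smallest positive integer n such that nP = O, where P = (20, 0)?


Compute successive multiples of P until we hit O:
  1P = (20, 0)
  2P = O

ord(P) = 2


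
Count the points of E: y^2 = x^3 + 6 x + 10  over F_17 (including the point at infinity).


For each x in F_17, count y with y^2 = x^3 + 6 x + 10 mod 17:
  x = 1: RHS = 0, y in [0]  -> 1 point(s)
  x = 2: RHS = 13, y in [8, 9]  -> 2 point(s)
  x = 3: RHS = 4, y in [2, 15]  -> 2 point(s)
  x = 4: RHS = 13, y in [8, 9]  -> 2 point(s)
  x = 7: RHS = 4, y in [2, 15]  -> 2 point(s)
  x = 8: RHS = 9, y in [3, 14]  -> 2 point(s)
  x = 10: RHS = 16, y in [4, 13]  -> 2 point(s)
  x = 11: RHS = 13, y in [8, 9]  -> 2 point(s)
  x = 12: RHS = 8, y in [5, 12]  -> 2 point(s)
  x = 14: RHS = 16, y in [4, 13]  -> 2 point(s)
Affine points: 19. Add the point at infinity: total = 20.

#E(F_17) = 20


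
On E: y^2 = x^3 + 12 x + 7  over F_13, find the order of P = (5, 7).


Compute successive multiples of P until we hit O:
  1P = (5, 7)
  2P = (6, 10)
  3P = (11, 1)
  4P = (11, 12)
  5P = (6, 3)
  6P = (5, 6)
  7P = O

ord(P) = 7


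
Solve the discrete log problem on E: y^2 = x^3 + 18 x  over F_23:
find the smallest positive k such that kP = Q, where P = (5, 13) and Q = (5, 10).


Enumerate multiples of P until we hit Q = (5, 10):
  1P = (5, 13)
  2P = (8, 9)
  3P = (22, 2)
  4P = (0, 0)
  5P = (22, 21)
  6P = (8, 14)
  7P = (5, 10)
Match found at i = 7.

k = 7


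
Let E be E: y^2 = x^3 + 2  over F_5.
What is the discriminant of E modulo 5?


4 a^3 + 27 b^2 = 4*0^3 + 27*2^2 = 0 + 108 = 108
Delta = -16 * (108) = -1728
Delta mod 5 = 2

Delta = 2 (mod 5)


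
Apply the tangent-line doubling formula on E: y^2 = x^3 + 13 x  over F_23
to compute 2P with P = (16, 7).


Doubling: s = (3 x1^2 + a) / (2 y1)
s = (3*16^2 + 13) / (2*7) mod 23 = 18
x3 = s^2 - 2 x1 mod 23 = 18^2 - 2*16 = 16
y3 = s (x1 - x3) - y1 mod 23 = 18 * (16 - 16) - 7 = 16

2P = (16, 16)


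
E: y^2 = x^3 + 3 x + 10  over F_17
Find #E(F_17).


For each x in F_17, count y with y^2 = x^3 + 3 x + 10 mod 17:
  x = 4: RHS = 1, y in [1, 16]  -> 2 point(s)
  x = 7: RHS = 0, y in [0]  -> 1 point(s)
  x = 8: RHS = 2, y in [6, 11]  -> 2 point(s)
  x = 9: RHS = 1, y in [1, 16]  -> 2 point(s)
  x = 13: RHS = 2, y in [6, 11]  -> 2 point(s)
  x = 14: RHS = 8, y in [5, 12]  -> 2 point(s)
  x = 15: RHS = 13, y in [8, 9]  -> 2 point(s)
Affine points: 13. Add the point at infinity: total = 14.

#E(F_17) = 14


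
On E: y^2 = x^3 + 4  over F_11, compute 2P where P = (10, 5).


k = 2 = 10_2 (binary, LSB first: 01)
Double-and-add from P = (10, 5):
  bit 0 = 0: acc unchanged = O
  bit 1 = 1: acc = O + (0, 9) = (0, 9)

2P = (0, 9)


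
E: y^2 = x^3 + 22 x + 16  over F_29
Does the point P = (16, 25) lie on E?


Check whether y^2 = x^3 + 22 x + 16 (mod 29) for (x, y) = (16, 25).
LHS: y^2 = 25^2 mod 29 = 16
RHS: x^3 + 22 x + 16 = 16^3 + 22*16 + 16 mod 29 = 27
LHS != RHS

No, not on the curve


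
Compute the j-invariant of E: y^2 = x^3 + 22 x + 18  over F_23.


Delta = -16(4 a^3 + 27 b^2) mod 23 = 5
-1728 * (4 a)^3 = -1728 * (4*22)^3 mod 23 = 8
j = 8 * 5^(-1) mod 23 = 20

j = 20 (mod 23)


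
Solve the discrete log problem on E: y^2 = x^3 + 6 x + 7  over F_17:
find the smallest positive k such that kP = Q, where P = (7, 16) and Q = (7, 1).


Enumerate multiples of P until we hit Q = (7, 1):
  1P = (7, 16)
  2P = (3, 1)
  3P = (3, 16)
  4P = (7, 1)
Match found at i = 4.

k = 4


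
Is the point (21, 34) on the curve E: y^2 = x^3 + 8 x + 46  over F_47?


Check whether y^2 = x^3 + 8 x + 46 (mod 47) for (x, y) = (21, 34).
LHS: y^2 = 34^2 mod 47 = 28
RHS: x^3 + 8 x + 46 = 21^3 + 8*21 + 46 mod 47 = 28
LHS = RHS

Yes, on the curve


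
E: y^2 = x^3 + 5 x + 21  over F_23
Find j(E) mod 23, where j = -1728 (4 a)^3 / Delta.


Delta = -16(4 a^3 + 27 b^2) mod 23 = 1
-1728 * (4 a)^3 = -1728 * (4*5)^3 mod 23 = 12
j = 12 * 1^(-1) mod 23 = 12

j = 12 (mod 23)


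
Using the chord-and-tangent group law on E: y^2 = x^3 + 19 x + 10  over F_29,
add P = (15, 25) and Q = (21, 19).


P != Q, so use the chord formula.
s = (y2 - y1) / (x2 - x1) = (23) / (6) mod 29 = 28
x3 = s^2 - x1 - x2 mod 29 = 28^2 - 15 - 21 = 23
y3 = s (x1 - x3) - y1 mod 29 = 28 * (15 - 23) - 25 = 12

P + Q = (23, 12)


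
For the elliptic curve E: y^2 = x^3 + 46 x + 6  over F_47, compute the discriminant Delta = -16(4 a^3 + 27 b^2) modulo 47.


4 a^3 + 27 b^2 = 4*46^3 + 27*6^2 = 389344 + 972 = 390316
Delta = -16 * (390316) = -6245056
Delta mod 47 = 22

Delta = 22 (mod 47)


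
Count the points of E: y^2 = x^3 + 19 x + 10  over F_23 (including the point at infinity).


For each x in F_23, count y with y^2 = x^3 + 19 x + 10 mod 23:
  x = 3: RHS = 2, y in [5, 18]  -> 2 point(s)
  x = 4: RHS = 12, y in [9, 14]  -> 2 point(s)
  x = 5: RHS = 0, y in [0]  -> 1 point(s)
  x = 6: RHS = 18, y in [8, 15]  -> 2 point(s)
  x = 7: RHS = 3, y in [7, 16]  -> 2 point(s)
  x = 9: RHS = 13, y in [6, 17]  -> 2 point(s)
  x = 10: RHS = 4, y in [2, 21]  -> 2 point(s)
  x = 11: RHS = 9, y in [3, 20]  -> 2 point(s)
  x = 13: RHS = 16, y in [4, 19]  -> 2 point(s)
  x = 15: RHS = 13, y in [6, 17]  -> 2 point(s)
  x = 17: RHS = 2, y in [5, 18]  -> 2 point(s)
  x = 19: RHS = 8, y in [10, 13]  -> 2 point(s)
  x = 20: RHS = 18, y in [8, 15]  -> 2 point(s)
  x = 22: RHS = 13, y in [6, 17]  -> 2 point(s)
Affine points: 27. Add the point at infinity: total = 28.

#E(F_23) = 28


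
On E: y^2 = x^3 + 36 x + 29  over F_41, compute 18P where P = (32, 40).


k = 18 = 10010_2 (binary, LSB first: 01001)
Double-and-add from P = (32, 40):
  bit 0 = 0: acc unchanged = O
  bit 1 = 1: acc = O + (34, 34) = (34, 34)
  bit 2 = 0: acc unchanged = (34, 34)
  bit 3 = 0: acc unchanged = (34, 34)
  bit 4 = 1: acc = (34, 34) + (12, 37) = (40, 19)

18P = (40, 19)


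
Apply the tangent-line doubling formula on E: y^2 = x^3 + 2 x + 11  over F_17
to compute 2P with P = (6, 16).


Doubling: s = (3 x1^2 + a) / (2 y1)
s = (3*6^2 + 2) / (2*16) mod 17 = 13
x3 = s^2 - 2 x1 mod 17 = 13^2 - 2*6 = 4
y3 = s (x1 - x3) - y1 mod 17 = 13 * (6 - 4) - 16 = 10

2P = (4, 10)


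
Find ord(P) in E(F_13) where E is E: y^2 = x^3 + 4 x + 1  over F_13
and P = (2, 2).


Compute successive multiples of P until we hit O:
  1P = (2, 2)
  2P = (12, 10)
  3P = (9, 8)
  4P = (3, 12)
  5P = (4, 4)
  6P = (8, 5)
  7P = (0, 12)
  8P = (10, 12)
  ... (continuing to 19P)
  19P = O

ord(P) = 19


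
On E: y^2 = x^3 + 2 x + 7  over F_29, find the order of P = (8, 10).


Compute successive multiples of P until we hit O:
  1P = (8, 10)
  2P = (14, 13)
  3P = (0, 23)
  4P = (25, 14)
  5P = (9, 0)
  6P = (25, 15)
  7P = (0, 6)
  8P = (14, 16)
  ... (continuing to 10P)
  10P = O

ord(P) = 10


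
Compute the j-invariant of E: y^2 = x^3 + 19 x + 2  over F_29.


Delta = -16(4 a^3 + 27 b^2) mod 29 = 9
-1728 * (4 a)^3 = -1728 * (4*19)^3 mod 29 = 7
j = 7 * 9^(-1) mod 29 = 4

j = 4 (mod 29)


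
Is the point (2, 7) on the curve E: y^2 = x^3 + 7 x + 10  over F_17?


Check whether y^2 = x^3 + 7 x + 10 (mod 17) for (x, y) = (2, 7).
LHS: y^2 = 7^2 mod 17 = 15
RHS: x^3 + 7 x + 10 = 2^3 + 7*2 + 10 mod 17 = 15
LHS = RHS

Yes, on the curve


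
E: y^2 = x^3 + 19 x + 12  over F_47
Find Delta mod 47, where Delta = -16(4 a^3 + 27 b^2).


4 a^3 + 27 b^2 = 4*19^3 + 27*12^2 = 27436 + 3888 = 31324
Delta = -16 * (31324) = -501184
Delta mod 47 = 24

Delta = 24 (mod 47)


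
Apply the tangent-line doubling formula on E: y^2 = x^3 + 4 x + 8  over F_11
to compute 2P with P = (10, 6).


Doubling: s = (3 x1^2 + a) / (2 y1)
s = (3*10^2 + 4) / (2*6) mod 11 = 7
x3 = s^2 - 2 x1 mod 11 = 7^2 - 2*10 = 7
y3 = s (x1 - x3) - y1 mod 11 = 7 * (10 - 7) - 6 = 4

2P = (7, 4)


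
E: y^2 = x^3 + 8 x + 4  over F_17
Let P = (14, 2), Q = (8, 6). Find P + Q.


P != Q, so use the chord formula.
s = (y2 - y1) / (x2 - x1) = (4) / (11) mod 17 = 5
x3 = s^2 - x1 - x2 mod 17 = 5^2 - 14 - 8 = 3
y3 = s (x1 - x3) - y1 mod 17 = 5 * (14 - 3) - 2 = 2

P + Q = (3, 2)


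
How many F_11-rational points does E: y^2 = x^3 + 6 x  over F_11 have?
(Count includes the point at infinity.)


For each x in F_11, count y with y^2 = x^3 + 6 x + 0 mod 11:
  x = 0: RHS = 0, y in [0]  -> 1 point(s)
  x = 2: RHS = 9, y in [3, 8]  -> 2 point(s)
  x = 3: RHS = 1, y in [1, 10]  -> 2 point(s)
  x = 4: RHS = 0, y in [0]  -> 1 point(s)
  x = 5: RHS = 1, y in [1, 10]  -> 2 point(s)
  x = 7: RHS = 0, y in [0]  -> 1 point(s)
  x = 10: RHS = 4, y in [2, 9]  -> 2 point(s)
Affine points: 11. Add the point at infinity: total = 12.

#E(F_11) = 12


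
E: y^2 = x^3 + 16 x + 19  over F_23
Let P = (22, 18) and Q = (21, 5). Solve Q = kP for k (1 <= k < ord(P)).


Enumerate multiples of P until we hit Q = (21, 5):
  1P = (22, 18)
  2P = (4, 3)
  3P = (6, 3)
  4P = (1, 6)
  5P = (13, 20)
  6P = (19, 12)
  7P = (9, 8)
  8P = (16, 22)
  9P = (11, 13)
  10P = (21, 18)
  11P = (3, 5)
  12P = (10, 12)
  13P = (20, 6)
  14P = (17, 12)
  15P = (2, 6)
  16P = (15, 0)
  17P = (2, 17)
  18P = (17, 11)
  19P = (20, 17)
  20P = (10, 11)
  21P = (3, 18)
  22P = (21, 5)
Match found at i = 22.

k = 22


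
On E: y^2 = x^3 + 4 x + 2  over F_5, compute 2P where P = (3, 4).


k = 2 = 10_2 (binary, LSB first: 01)
Double-and-add from P = (3, 4):
  bit 0 = 0: acc unchanged = O
  bit 1 = 1: acc = O + (3, 1) = (3, 1)

2P = (3, 1)


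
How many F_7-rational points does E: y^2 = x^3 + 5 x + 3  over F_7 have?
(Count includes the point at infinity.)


For each x in F_7, count y with y^2 = x^3 + 5 x + 3 mod 7:
  x = 1: RHS = 2, y in [3, 4]  -> 2 point(s)
  x = 2: RHS = 0, y in [0]  -> 1 point(s)
  x = 6: RHS = 4, y in [2, 5]  -> 2 point(s)
Affine points: 5. Add the point at infinity: total = 6.

#E(F_7) = 6


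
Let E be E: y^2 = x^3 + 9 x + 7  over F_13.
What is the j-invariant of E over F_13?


Delta = -16(4 a^3 + 27 b^2) mod 13 = 10
-1728 * (4 a)^3 = -1728 * (4*9)^3 mod 13 = 12
j = 12 * 10^(-1) mod 13 = 9

j = 9 (mod 13)


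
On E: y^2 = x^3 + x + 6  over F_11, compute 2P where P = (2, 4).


Doubling: s = (3 x1^2 + a) / (2 y1)
s = (3*2^2 + 1) / (2*4) mod 11 = 3
x3 = s^2 - 2 x1 mod 11 = 3^2 - 2*2 = 5
y3 = s (x1 - x3) - y1 mod 11 = 3 * (2 - 5) - 4 = 9

2P = (5, 9)


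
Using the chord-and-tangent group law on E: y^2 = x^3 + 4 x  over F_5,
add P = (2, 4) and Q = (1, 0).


P != Q, so use the chord formula.
s = (y2 - y1) / (x2 - x1) = (1) / (4) mod 5 = 4
x3 = s^2 - x1 - x2 mod 5 = 4^2 - 2 - 1 = 3
y3 = s (x1 - x3) - y1 mod 5 = 4 * (2 - 3) - 4 = 2

P + Q = (3, 2)


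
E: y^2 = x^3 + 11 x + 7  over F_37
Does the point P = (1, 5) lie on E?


Check whether y^2 = x^3 + 11 x + 7 (mod 37) for (x, y) = (1, 5).
LHS: y^2 = 5^2 mod 37 = 25
RHS: x^3 + 11 x + 7 = 1^3 + 11*1 + 7 mod 37 = 19
LHS != RHS

No, not on the curve


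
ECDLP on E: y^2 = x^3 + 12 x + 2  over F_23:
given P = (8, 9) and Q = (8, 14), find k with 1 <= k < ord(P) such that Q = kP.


Enumerate multiples of P until we hit Q = (8, 14):
  1P = (8, 9)
  2P = (0, 5)
  3P = (21, 19)
  4P = (18, 1)
  5P = (5, 7)
  6P = (13, 3)
  7P = (20, 10)
  8P = (22, 9)
  9P = (16, 14)
  10P = (17, 17)
  11P = (11, 19)
  12P = (10, 15)
  13P = (14, 19)
  14P = (14, 4)
  15P = (10, 8)
  16P = (11, 4)
  17P = (17, 6)
  18P = (16, 9)
  19P = (22, 14)
  20P = (20, 13)
  21P = (13, 20)
  22P = (5, 16)
  23P = (18, 22)
  24P = (21, 4)
  25P = (0, 18)
  26P = (8, 14)
Match found at i = 26.

k = 26


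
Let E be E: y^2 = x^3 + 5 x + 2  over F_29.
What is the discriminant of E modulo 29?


4 a^3 + 27 b^2 = 4*5^3 + 27*2^2 = 500 + 108 = 608
Delta = -16 * (608) = -9728
Delta mod 29 = 16

Delta = 16 (mod 29)


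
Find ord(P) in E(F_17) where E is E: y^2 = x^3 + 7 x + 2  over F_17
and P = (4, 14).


Compute successive multiples of P until we hit O:
  1P = (4, 14)
  2P = (0, 6)
  3P = (0, 11)
  4P = (4, 3)
  5P = O

ord(P) = 5


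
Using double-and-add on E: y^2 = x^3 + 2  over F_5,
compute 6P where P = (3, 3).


k = 6 = 110_2 (binary, LSB first: 011)
Double-and-add from P = (3, 3):
  bit 0 = 0: acc unchanged = O
  bit 1 = 1: acc = O + (3, 2) = (3, 2)
  bit 2 = 1: acc = (3, 2) + (3, 3) = O

6P = O


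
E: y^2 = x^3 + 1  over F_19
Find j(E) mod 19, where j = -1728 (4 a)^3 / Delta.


Delta = -16(4 a^3 + 27 b^2) mod 19 = 5
-1728 * (4 a)^3 = -1728 * (4*0)^3 mod 19 = 0
j = 0 * 5^(-1) mod 19 = 0

j = 0 (mod 19)


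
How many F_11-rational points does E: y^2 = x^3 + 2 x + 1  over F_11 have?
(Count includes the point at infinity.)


For each x in F_11, count y with y^2 = x^3 + 2 x + 1 mod 11:
  x = 0: RHS = 1, y in [1, 10]  -> 2 point(s)
  x = 1: RHS = 4, y in [2, 9]  -> 2 point(s)
  x = 3: RHS = 1, y in [1, 10]  -> 2 point(s)
  x = 5: RHS = 4, y in [2, 9]  -> 2 point(s)
  x = 6: RHS = 9, y in [3, 8]  -> 2 point(s)
  x = 8: RHS = 1, y in [1, 10]  -> 2 point(s)
  x = 9: RHS = 0, y in [0]  -> 1 point(s)
  x = 10: RHS = 9, y in [3, 8]  -> 2 point(s)
Affine points: 15. Add the point at infinity: total = 16.

#E(F_11) = 16


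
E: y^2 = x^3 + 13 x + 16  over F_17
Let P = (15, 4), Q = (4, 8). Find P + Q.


P != Q, so use the chord formula.
s = (y2 - y1) / (x2 - x1) = (4) / (6) mod 17 = 12
x3 = s^2 - x1 - x2 mod 17 = 12^2 - 15 - 4 = 6
y3 = s (x1 - x3) - y1 mod 17 = 12 * (15 - 6) - 4 = 2

P + Q = (6, 2)


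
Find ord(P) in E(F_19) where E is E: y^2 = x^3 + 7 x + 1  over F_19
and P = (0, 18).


Compute successive multiples of P until we hit O:
  1P = (0, 18)
  2P = (17, 13)
  3P = (13, 16)
  4P = (4, 6)
  5P = (5, 16)
  6P = (2, 17)
  7P = (3, 12)
  8P = (1, 3)
  ... (continuing to 21P)
  21P = O

ord(P) = 21


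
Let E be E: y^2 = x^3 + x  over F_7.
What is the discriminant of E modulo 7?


4 a^3 + 27 b^2 = 4*1^3 + 27*0^2 = 4 + 0 = 4
Delta = -16 * (4) = -64
Delta mod 7 = 6

Delta = 6 (mod 7)


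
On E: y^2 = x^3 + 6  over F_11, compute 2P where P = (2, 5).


Doubling: s = (3 x1^2 + a) / (2 y1)
s = (3*2^2 + 0) / (2*5) mod 11 = 10
x3 = s^2 - 2 x1 mod 11 = 10^2 - 2*2 = 8
y3 = s (x1 - x3) - y1 mod 11 = 10 * (2 - 8) - 5 = 1

2P = (8, 1)


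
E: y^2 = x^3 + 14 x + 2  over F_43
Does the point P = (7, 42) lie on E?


Check whether y^2 = x^3 + 14 x + 2 (mod 43) for (x, y) = (7, 42).
LHS: y^2 = 42^2 mod 43 = 1
RHS: x^3 + 14 x + 2 = 7^3 + 14*7 + 2 mod 43 = 13
LHS != RHS

No, not on the curve


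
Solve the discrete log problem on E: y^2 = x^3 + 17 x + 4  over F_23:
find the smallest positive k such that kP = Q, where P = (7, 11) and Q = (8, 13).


Enumerate multiples of P until we hit Q = (8, 13):
  1P = (7, 11)
  2P = (18, 22)
  3P = (22, 20)
  4P = (10, 1)
  5P = (12, 21)
  6P = (8, 10)
  7P = (9, 14)
  8P = (15, 0)
  9P = (9, 9)
  10P = (8, 13)
Match found at i = 10.

k = 10


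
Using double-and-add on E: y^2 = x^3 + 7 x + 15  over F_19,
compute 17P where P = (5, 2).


k = 17 = 10001_2 (binary, LSB first: 10001)
Double-and-add from P = (5, 2):
  bit 0 = 1: acc = O + (5, 2) = (5, 2)
  bit 1 = 0: acc unchanged = (5, 2)
  bit 2 = 0: acc unchanged = (5, 2)
  bit 3 = 0: acc unchanged = (5, 2)
  bit 4 = 1: acc = (5, 2) + (9, 16) = (3, 5)

17P = (3, 5)


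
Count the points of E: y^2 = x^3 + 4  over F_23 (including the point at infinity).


For each x in F_23, count y with y^2 = x^3 + 0 x + 4 mod 23:
  x = 0: RHS = 4, y in [2, 21]  -> 2 point(s)
  x = 2: RHS = 12, y in [9, 14]  -> 2 point(s)
  x = 3: RHS = 8, y in [10, 13]  -> 2 point(s)
  x = 6: RHS = 13, y in [6, 17]  -> 2 point(s)
  x = 7: RHS = 2, y in [5, 18]  -> 2 point(s)
  x = 11: RHS = 1, y in [1, 22]  -> 2 point(s)
  x = 13: RHS = 16, y in [4, 19]  -> 2 point(s)
  x = 16: RHS = 6, y in [11, 12]  -> 2 point(s)
  x = 17: RHS = 18, y in [8, 15]  -> 2 point(s)
  x = 19: RHS = 9, y in [3, 20]  -> 2 point(s)
  x = 20: RHS = 0, y in [0]  -> 1 point(s)
  x = 22: RHS = 3, y in [7, 16]  -> 2 point(s)
Affine points: 23. Add the point at infinity: total = 24.

#E(F_23) = 24


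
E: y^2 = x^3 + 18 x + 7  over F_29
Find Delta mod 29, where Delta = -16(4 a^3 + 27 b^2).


4 a^3 + 27 b^2 = 4*18^3 + 27*7^2 = 23328 + 1323 = 24651
Delta = -16 * (24651) = -394416
Delta mod 29 = 13

Delta = 13 (mod 29)


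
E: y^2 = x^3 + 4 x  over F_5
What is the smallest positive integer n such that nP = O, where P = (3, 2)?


Compute successive multiples of P until we hit O:
  1P = (3, 2)
  2P = (0, 0)
  3P = (3, 3)
  4P = O

ord(P) = 4


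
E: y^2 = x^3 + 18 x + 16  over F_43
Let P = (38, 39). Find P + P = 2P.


Doubling: s = (3 x1^2 + a) / (2 y1)
s = (3*38^2 + 18) / (2*39) mod 43 = 26
x3 = s^2 - 2 x1 mod 43 = 26^2 - 2*38 = 41
y3 = s (x1 - x3) - y1 mod 43 = 26 * (38 - 41) - 39 = 12

2P = (41, 12)


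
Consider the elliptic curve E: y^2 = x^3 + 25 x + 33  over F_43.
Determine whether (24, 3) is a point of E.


Check whether y^2 = x^3 + 25 x + 33 (mod 43) for (x, y) = (24, 3).
LHS: y^2 = 3^2 mod 43 = 9
RHS: x^3 + 25 x + 33 = 24^3 + 25*24 + 33 mod 43 = 9
LHS = RHS

Yes, on the curve


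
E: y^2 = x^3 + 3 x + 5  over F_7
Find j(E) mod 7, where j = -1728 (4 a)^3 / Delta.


Delta = -16(4 a^3 + 27 b^2) mod 7 = 2
-1728 * (4 a)^3 = -1728 * (4*3)^3 mod 7 = 6
j = 6 * 2^(-1) mod 7 = 3

j = 3 (mod 7)


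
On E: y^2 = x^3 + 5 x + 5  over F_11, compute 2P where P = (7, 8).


k = 2 = 10_2 (binary, LSB first: 01)
Double-and-add from P = (7, 8):
  bit 0 = 0: acc unchanged = O
  bit 1 = 1: acc = O + (2, 1) = (2, 1)

2P = (2, 1)


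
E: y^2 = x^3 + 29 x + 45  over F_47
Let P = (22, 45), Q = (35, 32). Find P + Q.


P != Q, so use the chord formula.
s = (y2 - y1) / (x2 - x1) = (34) / (13) mod 47 = 46
x3 = s^2 - x1 - x2 mod 47 = 46^2 - 22 - 35 = 38
y3 = s (x1 - x3) - y1 mod 47 = 46 * (22 - 38) - 45 = 18

P + Q = (38, 18)


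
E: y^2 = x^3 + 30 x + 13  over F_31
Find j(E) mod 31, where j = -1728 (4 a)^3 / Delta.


Delta = -16(4 a^3 + 27 b^2) mod 31 = 30
-1728 * (4 a)^3 = -1728 * (4*30)^3 mod 31 = 15
j = 15 * 30^(-1) mod 31 = 16

j = 16 (mod 31)


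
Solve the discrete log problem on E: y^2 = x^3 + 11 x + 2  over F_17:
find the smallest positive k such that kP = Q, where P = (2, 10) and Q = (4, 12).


Enumerate multiples of P until we hit Q = (4, 12):
  1P = (2, 10)
  2P = (0, 11)
  3P = (11, 3)
  4P = (13, 8)
  5P = (4, 12)
Match found at i = 5.

k = 5


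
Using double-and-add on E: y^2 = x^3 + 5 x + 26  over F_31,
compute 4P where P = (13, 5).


k = 4 = 100_2 (binary, LSB first: 001)
Double-and-add from P = (13, 5):
  bit 0 = 0: acc unchanged = O
  bit 1 = 0: acc unchanged = O
  bit 2 = 1: acc = O + (9, 5) = (9, 5)

4P = (9, 5)


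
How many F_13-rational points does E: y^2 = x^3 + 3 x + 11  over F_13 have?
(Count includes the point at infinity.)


For each x in F_13, count y with y^2 = x^3 + 3 x + 11 mod 13:
  x = 2: RHS = 12, y in [5, 8]  -> 2 point(s)
  x = 4: RHS = 9, y in [3, 10]  -> 2 point(s)
  x = 8: RHS = 1, y in [1, 12]  -> 2 point(s)
  x = 9: RHS = 0, y in [0]  -> 1 point(s)
  x = 10: RHS = 1, y in [1, 12]  -> 2 point(s)
  x = 11: RHS = 10, y in [6, 7]  -> 2 point(s)
Affine points: 11. Add the point at infinity: total = 12.

#E(F_13) = 12


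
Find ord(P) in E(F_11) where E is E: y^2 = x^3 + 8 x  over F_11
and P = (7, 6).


Compute successive multiples of P until we hit O:
  1P = (7, 6)
  2P = (9, 3)
  3P = (0, 0)
  4P = (9, 8)
  5P = (7, 5)
  6P = O

ord(P) = 6


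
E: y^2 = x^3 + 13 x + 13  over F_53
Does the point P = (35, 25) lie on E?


Check whether y^2 = x^3 + 13 x + 13 (mod 53) for (x, y) = (35, 25).
LHS: y^2 = 25^2 mod 53 = 42
RHS: x^3 + 13 x + 13 = 35^3 + 13*35 + 13 mod 53 = 42
LHS = RHS

Yes, on the curve


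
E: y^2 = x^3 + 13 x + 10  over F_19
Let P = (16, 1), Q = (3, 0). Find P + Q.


P != Q, so use the chord formula.
s = (y2 - y1) / (x2 - x1) = (18) / (6) mod 19 = 3
x3 = s^2 - x1 - x2 mod 19 = 3^2 - 16 - 3 = 9
y3 = s (x1 - x3) - y1 mod 19 = 3 * (16 - 9) - 1 = 1

P + Q = (9, 1)


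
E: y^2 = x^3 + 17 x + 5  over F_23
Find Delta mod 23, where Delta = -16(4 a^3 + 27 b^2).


4 a^3 + 27 b^2 = 4*17^3 + 27*5^2 = 19652 + 675 = 20327
Delta = -16 * (20327) = -325232
Delta mod 23 = 11

Delta = 11 (mod 23)


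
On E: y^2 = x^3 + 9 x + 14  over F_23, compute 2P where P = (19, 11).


Doubling: s = (3 x1^2 + a) / (2 y1)
s = (3*19^2 + 9) / (2*11) mod 23 = 12
x3 = s^2 - 2 x1 mod 23 = 12^2 - 2*19 = 14
y3 = s (x1 - x3) - y1 mod 23 = 12 * (19 - 14) - 11 = 3

2P = (14, 3)


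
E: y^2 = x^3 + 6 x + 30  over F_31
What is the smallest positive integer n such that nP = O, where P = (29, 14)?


Compute successive multiples of P until we hit O:
  1P = (29, 14)
  2P = (9, 21)
  3P = (18, 24)
  4P = (23, 20)
  5P = (11, 30)
  6P = (27, 29)
  7P = (8, 30)
  8P = (4, 26)
  ... (continuing to 29P)
  29P = O

ord(P) = 29


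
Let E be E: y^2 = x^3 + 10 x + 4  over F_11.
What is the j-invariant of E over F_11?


Delta = -16(4 a^3 + 27 b^2) mod 11 = 5
-1728 * (4 a)^3 = -1728 * (4*10)^3 mod 11 = 9
j = 9 * 5^(-1) mod 11 = 4

j = 4 (mod 11)


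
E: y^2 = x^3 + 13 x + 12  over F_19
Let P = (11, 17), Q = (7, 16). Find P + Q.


P != Q, so use the chord formula.
s = (y2 - y1) / (x2 - x1) = (18) / (15) mod 19 = 5
x3 = s^2 - x1 - x2 mod 19 = 5^2 - 11 - 7 = 7
y3 = s (x1 - x3) - y1 mod 19 = 5 * (11 - 7) - 17 = 3

P + Q = (7, 3)


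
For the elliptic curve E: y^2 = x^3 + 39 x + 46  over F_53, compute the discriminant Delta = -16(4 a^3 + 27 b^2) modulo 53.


4 a^3 + 27 b^2 = 4*39^3 + 27*46^2 = 237276 + 57132 = 294408
Delta = -16 * (294408) = -4710528
Delta mod 53 = 6

Delta = 6 (mod 53)


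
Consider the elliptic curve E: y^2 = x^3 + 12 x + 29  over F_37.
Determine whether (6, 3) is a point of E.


Check whether y^2 = x^3 + 12 x + 29 (mod 37) for (x, y) = (6, 3).
LHS: y^2 = 3^2 mod 37 = 9
RHS: x^3 + 12 x + 29 = 6^3 + 12*6 + 29 mod 37 = 21
LHS != RHS

No, not on the curve


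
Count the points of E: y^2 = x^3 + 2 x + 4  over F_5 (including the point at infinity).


For each x in F_5, count y with y^2 = x^3 + 2 x + 4 mod 5:
  x = 0: RHS = 4, y in [2, 3]  -> 2 point(s)
  x = 2: RHS = 1, y in [1, 4]  -> 2 point(s)
  x = 4: RHS = 1, y in [1, 4]  -> 2 point(s)
Affine points: 6. Add the point at infinity: total = 7.

#E(F_5) = 7


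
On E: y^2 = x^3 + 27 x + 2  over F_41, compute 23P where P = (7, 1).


k = 23 = 10111_2 (binary, LSB first: 11101)
Double-and-add from P = (7, 1):
  bit 0 = 1: acc = O + (7, 1) = (7, 1)
  bit 1 = 1: acc = (7, 1) + (11, 20) = (2, 33)
  bit 2 = 1: acc = (2, 33) + (9, 20) = (5, 37)
  bit 3 = 0: acc unchanged = (5, 37)
  bit 4 = 1: acc = (5, 37) + (28, 18) = (10, 1)

23P = (10, 1)


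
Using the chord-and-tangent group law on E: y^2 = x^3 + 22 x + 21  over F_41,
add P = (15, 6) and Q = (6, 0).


P != Q, so use the chord formula.
s = (y2 - y1) / (x2 - x1) = (35) / (32) mod 41 = 28
x3 = s^2 - x1 - x2 mod 41 = 28^2 - 15 - 6 = 25
y3 = s (x1 - x3) - y1 mod 41 = 28 * (15 - 25) - 6 = 1

P + Q = (25, 1)


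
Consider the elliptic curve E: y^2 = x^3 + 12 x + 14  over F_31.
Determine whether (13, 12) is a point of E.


Check whether y^2 = x^3 + 12 x + 14 (mod 31) for (x, y) = (13, 12).
LHS: y^2 = 12^2 mod 31 = 20
RHS: x^3 + 12 x + 14 = 13^3 + 12*13 + 14 mod 31 = 11
LHS != RHS

No, not on the curve


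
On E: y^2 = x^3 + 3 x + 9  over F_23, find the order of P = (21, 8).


Compute successive multiples of P until we hit O:
  1P = (21, 8)
  2P = (10, 21)
  3P = (1, 6)
  4P = (4, 19)
  5P = (2, 0)
  6P = (4, 4)
  7P = (1, 17)
  8P = (10, 2)
  ... (continuing to 10P)
  10P = O

ord(P) = 10


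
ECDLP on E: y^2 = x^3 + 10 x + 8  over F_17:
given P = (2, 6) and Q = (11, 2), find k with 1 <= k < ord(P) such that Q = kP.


Enumerate multiples of P until we hit Q = (11, 2):
  1P = (2, 6)
  2P = (14, 6)
  3P = (1, 11)
  4P = (5, 9)
  5P = (11, 2)
Match found at i = 5.

k = 5


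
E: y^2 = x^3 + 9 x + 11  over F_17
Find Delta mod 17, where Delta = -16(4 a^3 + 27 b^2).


4 a^3 + 27 b^2 = 4*9^3 + 27*11^2 = 2916 + 3267 = 6183
Delta = -16 * (6183) = -98928
Delta mod 17 = 12

Delta = 12 (mod 17)


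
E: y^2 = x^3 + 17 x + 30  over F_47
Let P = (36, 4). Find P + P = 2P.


Doubling: s = (3 x1^2 + a) / (2 y1)
s = (3*36^2 + 17) / (2*4) mod 47 = 24
x3 = s^2 - 2 x1 mod 47 = 24^2 - 2*36 = 34
y3 = s (x1 - x3) - y1 mod 47 = 24 * (36 - 34) - 4 = 44

2P = (34, 44)


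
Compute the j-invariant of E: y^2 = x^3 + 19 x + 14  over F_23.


Delta = -16(4 a^3 + 27 b^2) mod 23 = 16
-1728 * (4 a)^3 = -1728 * (4*19)^3 mod 23 = 6
j = 6 * 16^(-1) mod 23 = 9

j = 9 (mod 23)


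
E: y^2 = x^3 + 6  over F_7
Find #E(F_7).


For each x in F_7, count y with y^2 = x^3 + 0 x + 6 mod 7:
  x = 1: RHS = 0, y in [0]  -> 1 point(s)
  x = 2: RHS = 0, y in [0]  -> 1 point(s)
  x = 4: RHS = 0, y in [0]  -> 1 point(s)
Affine points: 3. Add the point at infinity: total = 4.

#E(F_7) = 4


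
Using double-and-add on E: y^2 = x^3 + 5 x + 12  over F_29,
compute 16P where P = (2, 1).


k = 16 = 10000_2 (binary, LSB first: 00001)
Double-and-add from P = (2, 1):
  bit 0 = 0: acc unchanged = O
  bit 1 = 0: acc unchanged = O
  bit 2 = 0: acc unchanged = O
  bit 3 = 0: acc unchanged = O
  bit 4 = 1: acc = O + (24, 23) = (24, 23)

16P = (24, 23)


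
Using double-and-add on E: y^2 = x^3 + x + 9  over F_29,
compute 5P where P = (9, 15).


k = 5 = 101_2 (binary, LSB first: 101)
Double-and-add from P = (9, 15):
  bit 0 = 1: acc = O + (9, 15) = (9, 15)
  bit 1 = 0: acc unchanged = (9, 15)
  bit 2 = 1: acc = (9, 15) + (22, 23) = (20, 5)

5P = (20, 5)


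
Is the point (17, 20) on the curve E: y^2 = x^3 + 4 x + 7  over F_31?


Check whether y^2 = x^3 + 4 x + 7 (mod 31) for (x, y) = (17, 20).
LHS: y^2 = 20^2 mod 31 = 28
RHS: x^3 + 4 x + 7 = 17^3 + 4*17 + 7 mod 31 = 28
LHS = RHS

Yes, on the curve


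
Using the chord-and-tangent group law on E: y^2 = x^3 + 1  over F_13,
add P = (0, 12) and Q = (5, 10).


P != Q, so use the chord formula.
s = (y2 - y1) / (x2 - x1) = (11) / (5) mod 13 = 10
x3 = s^2 - x1 - x2 mod 13 = 10^2 - 0 - 5 = 4
y3 = s (x1 - x3) - y1 mod 13 = 10 * (0 - 4) - 12 = 0

P + Q = (4, 0)


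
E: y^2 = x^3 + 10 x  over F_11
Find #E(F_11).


For each x in F_11, count y with y^2 = x^3 + 10 x + 0 mod 11:
  x = 0: RHS = 0, y in [0]  -> 1 point(s)
  x = 1: RHS = 0, y in [0]  -> 1 point(s)
  x = 4: RHS = 5, y in [4, 7]  -> 2 point(s)
  x = 6: RHS = 1, y in [1, 10]  -> 2 point(s)
  x = 8: RHS = 9, y in [3, 8]  -> 2 point(s)
  x = 9: RHS = 5, y in [4, 7]  -> 2 point(s)
  x = 10: RHS = 0, y in [0]  -> 1 point(s)
Affine points: 11. Add the point at infinity: total = 12.

#E(F_11) = 12


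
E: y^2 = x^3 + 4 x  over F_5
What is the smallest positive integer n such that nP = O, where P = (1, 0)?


Compute successive multiples of P until we hit O:
  1P = (1, 0)
  2P = O

ord(P) = 2


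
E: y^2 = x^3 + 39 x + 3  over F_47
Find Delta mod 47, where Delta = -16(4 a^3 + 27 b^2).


4 a^3 + 27 b^2 = 4*39^3 + 27*3^2 = 237276 + 243 = 237519
Delta = -16 * (237519) = -3800304
Delta mod 47 = 22

Delta = 22 (mod 47)


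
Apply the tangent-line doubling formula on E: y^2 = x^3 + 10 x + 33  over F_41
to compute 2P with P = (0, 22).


Doubling: s = (3 x1^2 + a) / (2 y1)
s = (3*0^2 + 10) / (2*22) mod 41 = 17
x3 = s^2 - 2 x1 mod 41 = 17^2 - 2*0 = 2
y3 = s (x1 - x3) - y1 mod 41 = 17 * (0 - 2) - 22 = 26

2P = (2, 26)


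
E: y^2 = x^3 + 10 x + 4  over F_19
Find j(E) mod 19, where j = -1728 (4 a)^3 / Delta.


Delta = -16(4 a^3 + 27 b^2) mod 19 = 15
-1728 * (4 a)^3 = -1728 * (4*10)^3 mod 19 = 8
j = 8 * 15^(-1) mod 19 = 17

j = 17 (mod 19)


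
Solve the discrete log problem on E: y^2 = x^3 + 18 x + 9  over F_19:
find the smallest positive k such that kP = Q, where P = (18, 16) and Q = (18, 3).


Enumerate multiples of P until we hit Q = (18, 3):
  1P = (18, 16)
  2P = (0, 16)
  3P = (1, 3)
  4P = (9, 11)
  5P = (16, 2)
  6P = (15, 5)
  7P = (10, 7)
  8P = (8, 0)
  9P = (10, 12)
  10P = (15, 14)
  11P = (16, 17)
  12P = (9, 8)
  13P = (1, 16)
  14P = (0, 3)
  15P = (18, 3)
Match found at i = 15.

k = 15


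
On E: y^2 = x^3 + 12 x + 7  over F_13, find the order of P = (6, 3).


Compute successive multiples of P until we hit O:
  1P = (6, 3)
  2P = (11, 1)
  3P = (5, 7)
  4P = (5, 6)
  5P = (11, 12)
  6P = (6, 10)
  7P = O

ord(P) = 7


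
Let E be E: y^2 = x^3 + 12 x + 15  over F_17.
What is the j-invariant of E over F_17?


Delta = -16(4 a^3 + 27 b^2) mod 17 = 16
-1728 * (4 a)^3 = -1728 * (4*12)^3 mod 17 = 8
j = 8 * 16^(-1) mod 17 = 9

j = 9 (mod 17)


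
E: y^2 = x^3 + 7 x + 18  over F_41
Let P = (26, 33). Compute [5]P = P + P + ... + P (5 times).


k = 5 = 101_2 (binary, LSB first: 101)
Double-and-add from P = (26, 33):
  bit 0 = 1: acc = O + (26, 33) = (26, 33)
  bit 1 = 0: acc unchanged = (26, 33)
  bit 2 = 1: acc = (26, 33) + (27, 28) = (13, 25)

5P = (13, 25)


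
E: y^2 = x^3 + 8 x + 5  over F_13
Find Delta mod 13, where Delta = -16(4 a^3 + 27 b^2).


4 a^3 + 27 b^2 = 4*8^3 + 27*5^2 = 2048 + 675 = 2723
Delta = -16 * (2723) = -43568
Delta mod 13 = 8

Delta = 8 (mod 13)


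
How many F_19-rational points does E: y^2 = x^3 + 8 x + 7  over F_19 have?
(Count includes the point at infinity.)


For each x in F_19, count y with y^2 = x^3 + 8 x + 7 mod 19:
  x = 0: RHS = 7, y in [8, 11]  -> 2 point(s)
  x = 1: RHS = 16, y in [4, 15]  -> 2 point(s)
  x = 3: RHS = 1, y in [1, 18]  -> 2 point(s)
  x = 5: RHS = 1, y in [1, 18]  -> 2 point(s)
  x = 6: RHS = 5, y in [9, 10]  -> 2 point(s)
  x = 7: RHS = 7, y in [8, 11]  -> 2 point(s)
  x = 10: RHS = 4, y in [2, 17]  -> 2 point(s)
  x = 11: RHS = 1, y in [1, 18]  -> 2 point(s)
  x = 12: RHS = 7, y in [8, 11]  -> 2 point(s)
  x = 13: RHS = 9, y in [3, 16]  -> 2 point(s)
  x = 15: RHS = 6, y in [5, 14]  -> 2 point(s)
  x = 18: RHS = 17, y in [6, 13]  -> 2 point(s)
Affine points: 24. Add the point at infinity: total = 25.

#E(F_19) = 25
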